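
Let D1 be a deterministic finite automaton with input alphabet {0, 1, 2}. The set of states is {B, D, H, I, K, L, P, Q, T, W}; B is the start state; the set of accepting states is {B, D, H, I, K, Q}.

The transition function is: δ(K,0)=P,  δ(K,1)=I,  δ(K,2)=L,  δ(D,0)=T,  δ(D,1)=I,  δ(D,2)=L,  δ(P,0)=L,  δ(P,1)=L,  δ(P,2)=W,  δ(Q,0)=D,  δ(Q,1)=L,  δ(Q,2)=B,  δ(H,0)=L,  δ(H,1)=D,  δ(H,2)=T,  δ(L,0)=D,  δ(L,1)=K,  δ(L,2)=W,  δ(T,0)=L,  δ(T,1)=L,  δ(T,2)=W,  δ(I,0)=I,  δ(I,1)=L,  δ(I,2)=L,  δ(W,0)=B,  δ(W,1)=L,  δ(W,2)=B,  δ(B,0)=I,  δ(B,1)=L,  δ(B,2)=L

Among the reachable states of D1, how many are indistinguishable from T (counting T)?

2

States {H,Q} cannot be reached from the start state, so discard them.
P0 = {B,D,I,K} | {L,P,T,W}.
Refine {B,D,I,K} on symbol 0: members go to different blocks, giving {B,I} and {D,K}.
Split {L,P,T,W} by δ(·,0) → {P,T} and {W} and {L}.
Stable partition: {B,I} | {P,T} | {D,K} | {W} | {L} — 5 equivalence classes.
State T belongs to the block {P,T}, which has 2 states.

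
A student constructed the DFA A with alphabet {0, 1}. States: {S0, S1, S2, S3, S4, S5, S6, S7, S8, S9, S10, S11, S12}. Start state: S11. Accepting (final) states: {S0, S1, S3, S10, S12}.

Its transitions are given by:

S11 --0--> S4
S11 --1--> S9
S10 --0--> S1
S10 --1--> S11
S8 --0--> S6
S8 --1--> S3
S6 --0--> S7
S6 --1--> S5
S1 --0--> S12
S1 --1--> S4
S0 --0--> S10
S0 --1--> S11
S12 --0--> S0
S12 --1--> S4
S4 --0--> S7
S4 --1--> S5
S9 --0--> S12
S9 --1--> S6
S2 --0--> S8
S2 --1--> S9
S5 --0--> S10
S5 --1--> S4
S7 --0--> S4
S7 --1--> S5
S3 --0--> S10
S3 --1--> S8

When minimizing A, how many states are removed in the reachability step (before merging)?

3

BFS from S11 reaches {S0, S1, S4, S5, S6, S7, S9, S10, S11, S12}; the 3 state(s) S2, S3, S8 are never visited.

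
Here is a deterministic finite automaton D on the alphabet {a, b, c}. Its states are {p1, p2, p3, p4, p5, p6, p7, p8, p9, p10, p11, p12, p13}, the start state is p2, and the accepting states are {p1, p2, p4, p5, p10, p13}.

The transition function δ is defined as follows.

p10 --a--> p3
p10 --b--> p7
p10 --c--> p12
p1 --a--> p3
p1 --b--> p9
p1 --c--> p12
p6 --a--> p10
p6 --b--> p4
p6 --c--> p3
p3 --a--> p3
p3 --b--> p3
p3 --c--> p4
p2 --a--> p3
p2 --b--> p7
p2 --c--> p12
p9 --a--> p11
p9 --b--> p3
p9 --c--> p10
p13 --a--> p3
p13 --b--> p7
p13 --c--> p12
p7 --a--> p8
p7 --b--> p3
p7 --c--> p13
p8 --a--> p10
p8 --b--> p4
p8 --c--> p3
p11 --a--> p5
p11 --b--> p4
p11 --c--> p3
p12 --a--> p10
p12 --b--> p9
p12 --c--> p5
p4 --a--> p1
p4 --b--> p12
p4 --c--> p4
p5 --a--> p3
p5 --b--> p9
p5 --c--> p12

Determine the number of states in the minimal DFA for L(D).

States {p6} cannot be reached from the start state, so discard them.
P0 = {p1,p2,p4,p5,p10,p13} | {p3,p7,p8,p9,p11,p12}.
On input a, block {p1,p2,p4,p5,p10,p13} splits into {p1,p2,p5,p10,p13} and {p4}.
Refine {p3,p7,p8,p9,p11,p12} on symbol a: members go to different blocks, giving {p3,p7,p9} and {p8,p11,p12}.
Refine {p3,p7,p9} on symbol a: members go to different blocks, giving {p7,p9} and {p3}.
Refine {p8,p11,p12} on symbol b: members go to different blocks, giving {p8,p11} and {p12}.
No further refinement is possible. Final partition (6 blocks): {p1,p2,p5,p10,p13} | {p7,p9} | {p4} | {p8,p11} | {p3} | {p12}.

6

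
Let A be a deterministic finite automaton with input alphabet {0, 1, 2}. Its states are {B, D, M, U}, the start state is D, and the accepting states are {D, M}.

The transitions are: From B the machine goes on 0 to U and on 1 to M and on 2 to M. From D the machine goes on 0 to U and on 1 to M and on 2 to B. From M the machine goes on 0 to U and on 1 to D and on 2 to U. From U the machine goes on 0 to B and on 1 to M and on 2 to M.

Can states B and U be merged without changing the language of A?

All states are reachable from the start state.
Initial partition by acceptance: {D,M} | {B,U}.
The partition is now stable with 2 blocks: {D,M} | {B,U}.
B and U lie in the same block of the stable partition, so they are equivalent — no string distinguishes them.

Yes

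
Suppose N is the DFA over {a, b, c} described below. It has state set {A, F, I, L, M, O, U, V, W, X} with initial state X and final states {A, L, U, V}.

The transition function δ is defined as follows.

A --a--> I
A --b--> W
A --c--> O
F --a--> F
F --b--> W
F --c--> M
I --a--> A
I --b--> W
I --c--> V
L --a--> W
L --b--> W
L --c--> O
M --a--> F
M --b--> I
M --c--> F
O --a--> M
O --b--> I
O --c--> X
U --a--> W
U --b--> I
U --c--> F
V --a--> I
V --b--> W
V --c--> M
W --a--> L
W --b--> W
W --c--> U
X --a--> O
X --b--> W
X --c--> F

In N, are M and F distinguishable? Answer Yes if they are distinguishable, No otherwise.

Start with accepting vs non-accepting: {A,L,U,V} | {F,I,M,O,W,X}.
Split {F,I,M,O,W,X} by δ(·,a) → {F,M,O,X} and {I,W}.
No further refinement is possible. Final partition (3 blocks): {A,L,U,V} | {F,M,O,X} | {I,W}.
M and F lie in the same block of the stable partition, so they are equivalent — no string distinguishes them.

No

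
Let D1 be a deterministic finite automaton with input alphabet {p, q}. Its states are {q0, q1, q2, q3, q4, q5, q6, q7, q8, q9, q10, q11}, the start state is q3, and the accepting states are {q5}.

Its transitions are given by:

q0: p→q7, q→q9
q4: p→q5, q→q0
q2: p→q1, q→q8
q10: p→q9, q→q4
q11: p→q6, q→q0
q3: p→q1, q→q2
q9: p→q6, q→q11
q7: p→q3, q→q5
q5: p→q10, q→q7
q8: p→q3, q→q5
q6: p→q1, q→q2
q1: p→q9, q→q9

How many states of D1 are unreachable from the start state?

0

Every one of the 12 states is reachable from q3.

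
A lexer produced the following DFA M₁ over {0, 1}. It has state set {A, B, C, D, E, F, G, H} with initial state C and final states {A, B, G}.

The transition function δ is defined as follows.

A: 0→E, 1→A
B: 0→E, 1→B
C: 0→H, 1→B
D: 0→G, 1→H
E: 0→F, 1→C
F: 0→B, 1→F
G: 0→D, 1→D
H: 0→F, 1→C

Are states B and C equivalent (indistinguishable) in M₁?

Reachable states from the start: {B,C,E,F,H}. Unreachable: {A,D,G} — drop them.
P0 = {B} | {C,E,F,H}.
On input 0, block {C,E,F,H} splits into {C,E,H} and {F}.
Split {C,E,H} by δ(·,0) → {E,H} and {C}.
Stable partition: {B} | {E,H} | {F} | {C} — 4 equivalence classes.
B and C end up in different blocks, so they are distinguishable. For instance, the string 'ε' is accepted from only B.

No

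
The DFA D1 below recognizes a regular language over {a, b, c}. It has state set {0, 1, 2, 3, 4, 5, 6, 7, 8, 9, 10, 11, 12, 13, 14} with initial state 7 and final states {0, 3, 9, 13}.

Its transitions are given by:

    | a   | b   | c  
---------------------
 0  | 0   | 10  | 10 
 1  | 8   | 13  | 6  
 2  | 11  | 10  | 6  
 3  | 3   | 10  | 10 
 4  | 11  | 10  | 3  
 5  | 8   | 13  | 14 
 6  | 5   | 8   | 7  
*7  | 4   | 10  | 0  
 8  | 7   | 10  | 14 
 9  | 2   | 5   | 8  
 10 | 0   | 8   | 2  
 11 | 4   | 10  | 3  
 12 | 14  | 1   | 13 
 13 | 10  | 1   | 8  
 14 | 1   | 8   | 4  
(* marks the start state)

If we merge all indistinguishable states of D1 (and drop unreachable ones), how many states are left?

First remove the unreachable states {9,12}; 13 states remain.
Initial partition by acceptance: {0,3,13} | {1,2,4,5,6,7,8,10,11,14}.
Refine {0,3,13} on symbol a: members go to different blocks, giving {0,3} and {13}.
Split {1,2,4,5,6,7,8,10,11,14} by δ(·,a) → {1,2,4,5,6,7,8,11,14} and {10}.
Split {1,2,4,5,6,7,8,11,14} by δ(·,b) → {2,4,7,8,11} and {1,5} and {6,14}.
On input c, block {2,4,7,8,11} splits into {4,7,11} and {2,8}.
Stable partition: {0,3} | {4,7,11} | {13} | {10} | {1,5} | {6,14} | {2,8} — 7 equivalence classes.

7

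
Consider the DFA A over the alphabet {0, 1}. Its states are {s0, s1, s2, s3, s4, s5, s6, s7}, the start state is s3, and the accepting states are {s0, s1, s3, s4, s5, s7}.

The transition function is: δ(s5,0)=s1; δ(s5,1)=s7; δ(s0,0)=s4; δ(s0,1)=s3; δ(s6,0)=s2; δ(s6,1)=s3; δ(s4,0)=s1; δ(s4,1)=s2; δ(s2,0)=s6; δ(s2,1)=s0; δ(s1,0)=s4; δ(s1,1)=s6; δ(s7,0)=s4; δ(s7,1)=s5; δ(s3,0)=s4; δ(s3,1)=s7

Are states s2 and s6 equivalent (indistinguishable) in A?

Yes

Every state is reachable, so we keep all 8.
Initial partition by acceptance: {s0,s1,s3,s4,s5,s7} | {s2,s6}.
Split {s0,s1,s3,s4,s5,s7} by δ(·,1) → {s0,s3,s5,s7} and {s1,s4}.
No further refinement is possible. Final partition (3 blocks): {s0,s3,s5,s7} | {s2,s6} | {s1,s4}.
s2 and s6 lie in the same block of the stable partition, so they are equivalent — no string distinguishes them.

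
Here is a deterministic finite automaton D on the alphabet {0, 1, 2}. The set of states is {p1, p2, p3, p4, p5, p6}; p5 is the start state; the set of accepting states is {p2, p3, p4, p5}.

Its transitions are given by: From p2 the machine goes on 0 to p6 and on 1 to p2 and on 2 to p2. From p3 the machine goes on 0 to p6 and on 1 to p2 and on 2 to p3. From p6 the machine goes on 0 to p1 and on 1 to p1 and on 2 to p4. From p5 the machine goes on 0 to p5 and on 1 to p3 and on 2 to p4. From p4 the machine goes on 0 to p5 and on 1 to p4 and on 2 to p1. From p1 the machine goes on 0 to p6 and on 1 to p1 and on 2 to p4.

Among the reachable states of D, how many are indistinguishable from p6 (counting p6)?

2

All states are reachable from the start state.
Initial partition by acceptance: {p2,p3,p4,p5} | {p1,p6}.
On input 0, block {p2,p3,p4,p5} splits into {p2,p3} and {p4,p5}.
Split {p4,p5} by δ(·,1) → {p4} and {p5}.
No further refinement is possible. Final partition (4 blocks): {p2,p3} | {p1,p6} | {p4} | {p5}.
State p6 belongs to the block {p1,p6}, which has 2 states.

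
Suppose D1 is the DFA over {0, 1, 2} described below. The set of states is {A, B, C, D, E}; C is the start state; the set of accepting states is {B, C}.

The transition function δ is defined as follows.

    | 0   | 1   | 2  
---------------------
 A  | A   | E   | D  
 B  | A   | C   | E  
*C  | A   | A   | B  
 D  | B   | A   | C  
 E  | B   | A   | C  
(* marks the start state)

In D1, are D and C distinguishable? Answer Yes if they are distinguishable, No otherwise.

Yes

Every state is reachable, so we keep all 5.
Initial partition by acceptance: {B,C} | {A,D,E}.
On input 1, block {B,C} splits into {B} and {C}.
On input 0, block {A,D,E} splits into {D,E} and {A}.
Stable partition: {B} | {D,E} | {C} | {A} — 4 equivalence classes.
D and C end up in different blocks, so they are distinguishable. For instance, the string 'ε' is accepted from only C.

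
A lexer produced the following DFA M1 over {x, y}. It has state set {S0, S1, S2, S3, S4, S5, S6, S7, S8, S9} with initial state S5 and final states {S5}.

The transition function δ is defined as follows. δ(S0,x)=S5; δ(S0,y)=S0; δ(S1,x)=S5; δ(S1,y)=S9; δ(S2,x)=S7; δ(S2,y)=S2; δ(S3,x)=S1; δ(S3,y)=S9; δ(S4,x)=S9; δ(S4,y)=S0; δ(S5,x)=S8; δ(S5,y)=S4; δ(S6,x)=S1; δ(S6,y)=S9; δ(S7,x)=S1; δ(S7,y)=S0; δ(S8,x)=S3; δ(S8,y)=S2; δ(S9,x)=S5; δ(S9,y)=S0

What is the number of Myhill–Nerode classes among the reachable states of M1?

Reachable states from the start: {S0,S1,S2,S3,S4,S5,S7,S8,S9}. Unreachable: {S6} — drop them.
Initial partition by acceptance: {S5} | {S0,S1,S2,S3,S4,S7,S8,S9}.
On input x, block {S0,S1,S2,S3,S4,S7,S8,S9} splits into {S2,S3,S4,S7,S8} and {S0,S1,S9}.
Refine {S2,S3,S4,S7,S8} on symbol x: members go to different blocks, giving {S3,S4,S7} and {S2,S8}.
The partition is now stable with 4 blocks: {S5} | {S3,S4,S7} | {S0,S1,S9} | {S2,S8}.

4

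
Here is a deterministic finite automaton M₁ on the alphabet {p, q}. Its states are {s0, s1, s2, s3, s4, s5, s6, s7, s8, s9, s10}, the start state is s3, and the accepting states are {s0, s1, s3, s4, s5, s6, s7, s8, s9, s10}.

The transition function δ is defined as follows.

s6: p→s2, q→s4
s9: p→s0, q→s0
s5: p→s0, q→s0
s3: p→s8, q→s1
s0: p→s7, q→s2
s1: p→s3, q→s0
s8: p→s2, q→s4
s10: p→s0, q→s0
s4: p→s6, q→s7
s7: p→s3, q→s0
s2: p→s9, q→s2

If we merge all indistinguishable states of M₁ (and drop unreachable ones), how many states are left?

6

First remove the unreachable states {s5,s10}; 9 states remain.
Start with accepting vs non-accepting: {s0,s1,s3,s4,s6,s7,s8,s9} | {s2}.
Split {s0,s1,s3,s4,s6,s7,s8,s9} by δ(·,p) → {s0,s1,s3,s4,s7,s9} and {s6,s8}.
Refine {s0,s1,s3,s4,s7,s9} on symbol p: members go to different blocks, giving {s0,s1,s7,s9} and {s3,s4}.
Split {s0,s1,s7,s9} by δ(·,p) → {s0,s9} and {s1,s7}.
Split {s0,s9} by δ(·,p) → {s0} and {s9}.
No further refinement is possible. Final partition (6 blocks): {s0} | {s2} | {s6,s8} | {s3,s4} | {s1,s7} | {s9}.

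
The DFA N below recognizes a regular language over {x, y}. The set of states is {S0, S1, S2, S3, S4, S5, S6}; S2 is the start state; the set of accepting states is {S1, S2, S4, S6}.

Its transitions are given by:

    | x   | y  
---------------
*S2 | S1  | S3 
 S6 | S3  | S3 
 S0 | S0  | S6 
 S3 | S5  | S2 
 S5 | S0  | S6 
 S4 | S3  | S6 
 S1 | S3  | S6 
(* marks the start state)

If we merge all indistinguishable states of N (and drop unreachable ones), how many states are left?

5

Reachable states from the start: {S0,S1,S2,S3,S5,S6}. Unreachable: {S4} — drop them.
Start with accepting vs non-accepting: {S1,S2,S6} | {S0,S3,S5}.
On input x, block {S1,S2,S6} splits into {S1,S6} and {S2}.
On input y, block {S1,S6} splits into {S1} and {S6}.
Refine {S0,S3,S5} on symbol y: members go to different blocks, giving {S0,S5} and {S3}.
No further refinement is possible. Final partition (5 blocks): {S1} | {S0,S5} | {S2} | {S6} | {S3}.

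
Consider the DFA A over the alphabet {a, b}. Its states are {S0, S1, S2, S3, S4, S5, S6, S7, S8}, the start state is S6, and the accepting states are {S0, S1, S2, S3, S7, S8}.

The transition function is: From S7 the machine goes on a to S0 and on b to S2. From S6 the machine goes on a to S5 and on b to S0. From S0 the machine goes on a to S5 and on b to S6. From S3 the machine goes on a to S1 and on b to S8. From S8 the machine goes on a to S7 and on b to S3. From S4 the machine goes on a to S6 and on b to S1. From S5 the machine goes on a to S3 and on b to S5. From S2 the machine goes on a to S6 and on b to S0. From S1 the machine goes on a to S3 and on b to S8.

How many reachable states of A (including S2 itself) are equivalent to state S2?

1

First remove the unreachable states {S4}; 8 states remain.
Initial partition by acceptance: {S0,S1,S2,S3,S7,S8} | {S5,S6}.
Split {S0,S1,S2,S3,S7,S8} by δ(·,a) → {S1,S3,S7,S8} and {S0,S2}.
Split {S1,S3,S7,S8} by δ(·,a) → {S1,S3,S8} and {S7}.
Split {S1,S3,S8} by δ(·,a) → {S1,S3} and {S8}.
On input a, block {S5,S6} splits into {S5} and {S6}.
Split {S0,S2} by δ(·,a) → {S0} and {S2}.
Stable partition: {S1,S3} | {S5} | {S0} | {S7} | {S8} | {S6} | {S2} — 7 equivalence classes.
The equivalence class containing S2 is {S2}, of size 1.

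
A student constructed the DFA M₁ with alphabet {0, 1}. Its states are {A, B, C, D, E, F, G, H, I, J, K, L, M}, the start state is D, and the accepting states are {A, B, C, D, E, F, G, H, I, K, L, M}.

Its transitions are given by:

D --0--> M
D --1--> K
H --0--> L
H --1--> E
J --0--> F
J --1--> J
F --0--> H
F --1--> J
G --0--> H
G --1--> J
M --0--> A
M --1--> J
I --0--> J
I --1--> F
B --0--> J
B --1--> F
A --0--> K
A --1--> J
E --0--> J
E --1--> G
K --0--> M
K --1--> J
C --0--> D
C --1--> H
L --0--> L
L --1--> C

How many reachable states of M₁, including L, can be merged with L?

1

Reachable states from the start: {A,C,D,E,F,G,H,J,K,L,M}. Unreachable: {B,I} — drop them.
P0 = {A,C,D,E,F,G,H,K,L,M} | {J}.
Split {A,C,D,E,F,G,H,K,L,M} by δ(·,0) → {A,C,D,F,G,H,K,L,M} and {E}.
On input 1, block {A,C,D,F,G,H,K,L,M} splits into {A,F,G,K,M} and {C,D,L} and {H}.
Refine {A,F,G,K,M} on symbol 0: members go to different blocks, giving {A,K,M} and {F,G}.
On input 0, block {C,D,L} splits into {C,L} and {D}.
Refine {C,L} on symbol 0: members go to different blocks, giving {C} and {L}.
The partition is now stable with 8 blocks: {A,K,M} | {J} | {E} | {C} | {H} | {F,G} | {D} | {L}.
The equivalence class containing L is {L}, of size 1.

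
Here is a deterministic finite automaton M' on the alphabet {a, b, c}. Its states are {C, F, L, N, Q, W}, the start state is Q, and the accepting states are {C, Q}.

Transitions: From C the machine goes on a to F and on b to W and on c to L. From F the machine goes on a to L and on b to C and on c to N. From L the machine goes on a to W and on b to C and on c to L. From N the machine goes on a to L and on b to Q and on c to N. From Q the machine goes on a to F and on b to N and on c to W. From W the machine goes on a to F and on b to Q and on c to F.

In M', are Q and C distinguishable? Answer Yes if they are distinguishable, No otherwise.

No

Every state is reachable, so we keep all 6.
P0 = {C,Q} | {F,L,N,W}.
The partition is now stable with 2 blocks: {C,Q} | {F,L,N,W}.
Q and C lie in the same block of the stable partition, so they are equivalent — no string distinguishes them.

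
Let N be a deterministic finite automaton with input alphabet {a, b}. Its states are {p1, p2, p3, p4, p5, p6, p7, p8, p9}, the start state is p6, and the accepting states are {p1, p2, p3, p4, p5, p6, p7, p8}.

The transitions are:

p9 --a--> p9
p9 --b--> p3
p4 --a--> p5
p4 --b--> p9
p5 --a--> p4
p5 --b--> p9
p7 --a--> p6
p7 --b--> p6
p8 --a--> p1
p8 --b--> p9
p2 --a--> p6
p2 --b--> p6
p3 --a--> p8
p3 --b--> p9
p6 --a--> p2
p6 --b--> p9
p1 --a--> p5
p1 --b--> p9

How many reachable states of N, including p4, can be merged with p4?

First remove the unreachable states {p7}; 8 states remain.
Start with accepting vs non-accepting: {p1,p2,p3,p4,p5,p6,p8} | {p9}.
On input b, block {p1,p2,p3,p4,p5,p6,p8} splits into {p1,p3,p4,p5,p6,p8} and {p2}.
On input a, block {p1,p3,p4,p5,p6,p8} splits into {p1,p3,p4,p5,p8} and {p6}.
Stable partition: {p1,p3,p4,p5,p8} | {p9} | {p2} | {p6} — 4 equivalence classes.
The equivalence class containing p4 is {p1,p3,p4,p5,p8}, of size 5.

5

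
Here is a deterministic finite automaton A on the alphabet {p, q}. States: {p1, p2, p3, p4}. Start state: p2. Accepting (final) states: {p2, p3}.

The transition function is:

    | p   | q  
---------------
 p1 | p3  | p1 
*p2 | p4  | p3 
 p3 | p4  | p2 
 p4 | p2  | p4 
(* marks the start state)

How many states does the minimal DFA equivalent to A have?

2

States {p1} cannot be reached from the start state, so discard them.
Initial partition by acceptance: {p2,p3} | {p4}.
Stable partition: {p2,p3} | {p4} — 2 equivalence classes.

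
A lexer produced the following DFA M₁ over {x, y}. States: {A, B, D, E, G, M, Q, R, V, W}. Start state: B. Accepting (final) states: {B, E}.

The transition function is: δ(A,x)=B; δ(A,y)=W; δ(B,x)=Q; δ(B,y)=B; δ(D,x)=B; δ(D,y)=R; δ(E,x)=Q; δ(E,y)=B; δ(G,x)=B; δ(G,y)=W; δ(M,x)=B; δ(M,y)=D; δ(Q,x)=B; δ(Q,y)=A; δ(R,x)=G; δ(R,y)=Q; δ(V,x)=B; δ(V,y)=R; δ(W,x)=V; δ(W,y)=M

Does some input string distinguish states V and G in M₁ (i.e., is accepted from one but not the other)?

No

First remove the unreachable states {E}; 9 states remain.
Start with accepting vs non-accepting: {B} | {A,D,G,M,Q,R,V,W}.
On input x, block {A,D,G,M,Q,R,V,W} splits into {A,D,G,M,Q,V} and {R,W}.
Refine {A,D,G,M,Q,V} on symbol y: members go to different blocks, giving {A,D,G,V} and {M,Q}.
The partition is now stable with 4 blocks: {B} | {A,D,G,V} | {R,W} | {M,Q}.
V and G lie in the same block of the stable partition, so they are equivalent — no string distinguishes them.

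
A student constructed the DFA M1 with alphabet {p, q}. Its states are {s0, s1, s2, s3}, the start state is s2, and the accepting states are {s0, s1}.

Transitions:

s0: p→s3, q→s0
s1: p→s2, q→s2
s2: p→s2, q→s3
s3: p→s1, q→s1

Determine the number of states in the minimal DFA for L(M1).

3

States {s0} cannot be reached from the start state, so discard them.
P0 = {s1} | {s2,s3}.
On input p, block {s2,s3} splits into {s2} and {s3}.
Stable partition: {s1} | {s2} | {s3} — 3 equivalence classes.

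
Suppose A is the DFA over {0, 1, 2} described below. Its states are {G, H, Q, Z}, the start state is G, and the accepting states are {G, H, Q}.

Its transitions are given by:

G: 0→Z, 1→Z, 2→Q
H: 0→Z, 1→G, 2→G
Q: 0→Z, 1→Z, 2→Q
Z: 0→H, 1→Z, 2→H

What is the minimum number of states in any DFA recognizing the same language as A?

P0 = {G,H,Q} | {Z}.
On input 1, block {G,H,Q} splits into {G,Q} and {H}.
The partition is now stable with 3 blocks: {G,Q} | {Z} | {H}.

3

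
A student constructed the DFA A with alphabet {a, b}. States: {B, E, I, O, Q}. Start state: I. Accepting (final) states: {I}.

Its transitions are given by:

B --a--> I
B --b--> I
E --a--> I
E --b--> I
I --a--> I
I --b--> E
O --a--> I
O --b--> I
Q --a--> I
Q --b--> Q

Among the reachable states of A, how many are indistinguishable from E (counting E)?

Reachable states from the start: {E,I}. Unreachable: {B,O,Q} — drop them.
Initial partition by acceptance: {I} | {E}.
No further refinement is possible. Final partition (2 blocks): {I} | {E}.
State E belongs to the block {E}, which has 1 states.

1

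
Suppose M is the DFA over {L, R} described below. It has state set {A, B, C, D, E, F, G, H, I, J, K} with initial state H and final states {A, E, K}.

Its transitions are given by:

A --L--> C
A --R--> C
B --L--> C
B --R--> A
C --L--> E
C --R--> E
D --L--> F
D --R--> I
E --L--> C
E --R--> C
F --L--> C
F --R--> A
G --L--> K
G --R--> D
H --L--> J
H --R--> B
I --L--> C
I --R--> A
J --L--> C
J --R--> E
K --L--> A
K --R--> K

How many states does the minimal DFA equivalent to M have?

Reachable states from the start: {A,B,C,E,H,J}. Unreachable: {D,F,G,I,K} — drop them.
Initial partition by acceptance: {A,E} | {B,C,H,J}.
Refine {B,C,H,J} on symbol L: members go to different blocks, giving {B,H,J} and {C}.
Split {B,H,J} by δ(·,L) → {B,J} and {H}.
The partition is now stable with 4 blocks: {A,E} | {B,J} | {C} | {H}.

4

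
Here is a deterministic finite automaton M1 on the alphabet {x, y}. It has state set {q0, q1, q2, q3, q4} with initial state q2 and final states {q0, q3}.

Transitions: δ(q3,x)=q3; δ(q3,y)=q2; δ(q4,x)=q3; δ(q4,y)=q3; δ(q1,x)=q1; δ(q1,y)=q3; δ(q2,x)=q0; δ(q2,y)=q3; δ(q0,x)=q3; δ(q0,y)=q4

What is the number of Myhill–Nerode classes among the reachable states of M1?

2

First remove the unreachable states {q1}; 4 states remain.
Start with accepting vs non-accepting: {q0,q3} | {q2,q4}.
Stable partition: {q0,q3} | {q2,q4} — 2 equivalence classes.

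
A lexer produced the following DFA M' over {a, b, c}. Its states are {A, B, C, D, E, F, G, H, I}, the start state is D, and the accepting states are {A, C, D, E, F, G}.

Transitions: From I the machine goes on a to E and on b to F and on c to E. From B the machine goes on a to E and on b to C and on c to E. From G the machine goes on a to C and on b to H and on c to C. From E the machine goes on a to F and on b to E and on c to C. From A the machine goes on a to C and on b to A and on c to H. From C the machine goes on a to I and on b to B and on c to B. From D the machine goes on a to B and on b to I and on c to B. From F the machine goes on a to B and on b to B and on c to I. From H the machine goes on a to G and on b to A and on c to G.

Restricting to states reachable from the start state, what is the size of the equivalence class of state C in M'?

Reachable states from the start: {B,C,D,E,F,I}. Unreachable: {A,G,H} — drop them.
P0 = {C,D,E,F} | {B,I}.
On input a, block {C,D,E,F} splits into {C,D,F} and {E}.
No further refinement is possible. Final partition (3 blocks): {C,D,F} | {B,I} | {E}.
State C belongs to the block {C,D,F}, which has 3 states.

3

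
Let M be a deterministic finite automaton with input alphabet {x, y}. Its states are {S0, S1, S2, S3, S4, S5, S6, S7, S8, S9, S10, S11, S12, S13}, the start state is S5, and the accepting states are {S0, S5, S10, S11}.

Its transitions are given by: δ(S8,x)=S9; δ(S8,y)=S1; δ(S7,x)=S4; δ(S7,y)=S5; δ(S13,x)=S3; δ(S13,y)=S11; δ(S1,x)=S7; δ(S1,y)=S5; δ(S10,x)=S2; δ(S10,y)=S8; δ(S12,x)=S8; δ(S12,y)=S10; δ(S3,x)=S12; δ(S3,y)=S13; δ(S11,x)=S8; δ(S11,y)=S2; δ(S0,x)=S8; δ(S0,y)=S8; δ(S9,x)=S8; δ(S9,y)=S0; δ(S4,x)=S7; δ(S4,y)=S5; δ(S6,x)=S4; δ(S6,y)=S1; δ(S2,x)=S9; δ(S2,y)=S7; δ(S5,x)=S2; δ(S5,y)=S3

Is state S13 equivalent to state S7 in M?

First remove the unreachable states {S6}; 13 states remain.
Initial partition by acceptance: {S0,S5,S10,S11} | {S1,S2,S3,S4,S7,S8,S9,S12,S13}.
Split {S1,S2,S3,S4,S7,S8,S9,S12,S13} by δ(·,y) → {S1,S4,S7,S9,S12,S13} and {S2,S3,S8}.
On input x, block {S1,S4,S7,S9,S12,S13} splits into {S1,S4,S7} and {S9,S12,S13}.
Split {S2,S3,S8} by δ(·,y) → {S2,S8} and {S3}.
Split {S0,S5,S10,S11} by δ(·,y) → {S0,S10,S11} and {S5}.
Refine {S9,S12,S13} on symbol x: members go to different blocks, giving {S9,S12} and {S13}.
No further refinement is possible. Final partition (7 blocks): {S0,S10,S11} | {S1,S4,S7} | {S2,S8} | {S9,S12} | {S3} | {S5} | {S13}.
S13 and S7 end up in different blocks, so they are distinguishable. For instance, the string 'xy' is accepted from only S7.

No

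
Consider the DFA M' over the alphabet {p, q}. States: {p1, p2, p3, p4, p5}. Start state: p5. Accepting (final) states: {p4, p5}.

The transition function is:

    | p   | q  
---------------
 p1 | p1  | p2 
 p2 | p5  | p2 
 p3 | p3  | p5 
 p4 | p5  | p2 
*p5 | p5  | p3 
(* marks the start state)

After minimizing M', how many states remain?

First remove the unreachable states {p1,p2,p4}; 2 states remain.
Start with accepting vs non-accepting: {p5} | {p3}.
No further refinement is possible. Final partition (2 blocks): {p5} | {p3}.

2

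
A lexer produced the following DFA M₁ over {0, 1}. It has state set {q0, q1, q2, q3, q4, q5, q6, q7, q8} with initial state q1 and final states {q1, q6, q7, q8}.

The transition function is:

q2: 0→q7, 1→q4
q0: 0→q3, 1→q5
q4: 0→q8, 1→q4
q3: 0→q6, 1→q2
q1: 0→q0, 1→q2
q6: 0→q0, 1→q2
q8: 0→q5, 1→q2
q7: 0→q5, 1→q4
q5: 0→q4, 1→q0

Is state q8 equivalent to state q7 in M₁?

Every state is reachable, so we keep all 9.
Initial partition by acceptance: {q1,q6,q7,q8} | {q0,q2,q3,q4,q5}.
Refine {q0,q2,q3,q4,q5} on symbol 0: members go to different blocks, giving {q2,q3,q4} and {q0,q5}.
The partition is now stable with 3 blocks: {q1,q6,q7,q8} | {q2,q3,q4} | {q0,q5}.
q8 and q7 lie in the same block of the stable partition, so they are equivalent — no string distinguishes them.

Yes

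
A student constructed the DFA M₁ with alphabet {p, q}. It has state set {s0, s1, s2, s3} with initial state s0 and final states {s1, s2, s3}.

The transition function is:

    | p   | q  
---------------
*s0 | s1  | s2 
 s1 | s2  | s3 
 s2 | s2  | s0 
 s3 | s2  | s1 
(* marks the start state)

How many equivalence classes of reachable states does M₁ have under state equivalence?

Initial partition by acceptance: {s1,s2,s3} | {s0}.
Refine {s1,s2,s3} on symbol q: members go to different blocks, giving {s1,s3} and {s2}.
The partition is now stable with 3 blocks: {s1,s3} | {s0} | {s2}.

3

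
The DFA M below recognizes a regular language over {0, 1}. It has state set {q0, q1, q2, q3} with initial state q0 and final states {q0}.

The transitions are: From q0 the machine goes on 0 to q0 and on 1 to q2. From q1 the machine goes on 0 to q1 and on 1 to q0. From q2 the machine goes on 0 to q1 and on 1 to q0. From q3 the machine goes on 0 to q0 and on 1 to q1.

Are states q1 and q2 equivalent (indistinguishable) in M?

Yes

Reachable states from the start: {q0,q1,q2}. Unreachable: {q3} — drop them.
Start with accepting vs non-accepting: {q0} | {q1,q2}.
The partition is now stable with 2 blocks: {q0} | {q1,q2}.
q1 and q2 lie in the same block of the stable partition, so they are equivalent — no string distinguishes them.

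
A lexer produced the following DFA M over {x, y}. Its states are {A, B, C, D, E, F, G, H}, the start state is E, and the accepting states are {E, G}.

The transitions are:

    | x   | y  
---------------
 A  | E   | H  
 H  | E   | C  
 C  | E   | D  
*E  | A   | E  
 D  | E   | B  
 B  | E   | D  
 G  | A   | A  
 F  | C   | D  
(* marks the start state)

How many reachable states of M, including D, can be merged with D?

States {F,G} cannot be reached from the start state, so discard them.
P0 = {E} | {A,B,C,D,H}.
Stable partition: {E} | {A,B,C,D,H} — 2 equivalence classes.
State D belongs to the block {A,B,C,D,H}, which has 5 states.

5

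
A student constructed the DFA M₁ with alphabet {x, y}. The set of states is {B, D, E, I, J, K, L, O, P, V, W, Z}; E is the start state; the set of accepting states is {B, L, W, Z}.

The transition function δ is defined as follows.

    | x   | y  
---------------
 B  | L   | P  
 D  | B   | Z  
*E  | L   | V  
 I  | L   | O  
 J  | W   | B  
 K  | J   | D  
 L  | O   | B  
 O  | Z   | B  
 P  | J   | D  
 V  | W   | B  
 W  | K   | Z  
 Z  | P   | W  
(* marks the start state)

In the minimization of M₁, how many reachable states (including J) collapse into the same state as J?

3

States {I} cannot be reached from the start state, so discard them.
P0 = {B,L,W,Z} | {D,E,J,K,O,P,V}.
Refine {B,L,W,Z} on symbol x: members go to different blocks, giving {L,W,Z} and {B}.
Split {L,W,Z} by δ(·,y) → {W,Z} and {L}.
On input x, block {D,E,J,K,O,P,V} splits into {J,O,V} and {K,P} and {D} and {E}.
Stable partition: {W,Z} | {J,O,V} | {B} | {L} | {K,P} | {D} | {E} — 7 equivalence classes.
State J belongs to the block {J,O,V}, which has 3 states.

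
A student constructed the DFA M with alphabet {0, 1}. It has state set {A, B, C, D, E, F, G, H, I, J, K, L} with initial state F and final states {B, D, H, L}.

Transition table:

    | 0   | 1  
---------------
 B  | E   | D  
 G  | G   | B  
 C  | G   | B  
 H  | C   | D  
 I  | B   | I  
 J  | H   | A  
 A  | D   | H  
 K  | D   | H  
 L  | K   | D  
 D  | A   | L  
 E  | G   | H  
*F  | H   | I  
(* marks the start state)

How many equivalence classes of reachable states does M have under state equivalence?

Reachable states from the start: {A,B,C,D,E,F,G,H,I,K,L}. Unreachable: {J} — drop them.
Initial partition by acceptance: {B,D,H,L} | {A,C,E,F,G,I,K}.
Refine {A,C,E,F,G,I,K} on symbol 0: members go to different blocks, giving {A,F,I,K} and {C,E,G}.
Split {B,D,H,L} by δ(·,0) → {B,H} and {D,L}.
Refine {A,F,I,K} on symbol 0: members go to different blocks, giving {A,K} and {F,I}.
Stable partition: {B,H} | {A,K} | {C,E,G} | {D,L} | {F,I} — 5 equivalence classes.

5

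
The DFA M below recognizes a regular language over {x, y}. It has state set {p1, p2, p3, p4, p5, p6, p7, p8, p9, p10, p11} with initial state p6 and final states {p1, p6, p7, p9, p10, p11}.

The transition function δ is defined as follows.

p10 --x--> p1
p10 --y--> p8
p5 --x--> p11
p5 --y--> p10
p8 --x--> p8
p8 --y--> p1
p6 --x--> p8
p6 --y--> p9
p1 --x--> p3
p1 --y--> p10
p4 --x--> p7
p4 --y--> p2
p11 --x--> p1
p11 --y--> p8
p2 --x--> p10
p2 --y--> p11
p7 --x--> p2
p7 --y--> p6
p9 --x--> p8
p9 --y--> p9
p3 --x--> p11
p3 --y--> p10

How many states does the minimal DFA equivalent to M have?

5

States {p2,p4,p5,p7} cannot be reached from the start state, so discard them.
Start with accepting vs non-accepting: {p1,p6,p9,p10,p11} | {p3,p8}.
On input x, block {p1,p6,p9,p10,p11} splits into {p1,p6,p9} and {p10,p11}.
Refine {p1,p6,p9} on symbol y: members go to different blocks, giving {p6,p9} and {p1}.
Refine {p3,p8} on symbol x: members go to different blocks, giving {p3} and {p8}.
No further refinement is possible. Final partition (5 blocks): {p6,p9} | {p3} | {p10,p11} | {p1} | {p8}.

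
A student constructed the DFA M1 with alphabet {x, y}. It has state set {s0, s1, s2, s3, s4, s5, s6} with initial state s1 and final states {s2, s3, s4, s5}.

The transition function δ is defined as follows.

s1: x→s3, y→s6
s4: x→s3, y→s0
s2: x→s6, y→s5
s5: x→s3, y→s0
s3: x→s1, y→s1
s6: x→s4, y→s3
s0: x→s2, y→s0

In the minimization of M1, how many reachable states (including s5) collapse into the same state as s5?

All states are reachable from the start state.
Start with accepting vs non-accepting: {s2,s3,s4,s5} | {s0,s1,s6}.
Split {s2,s3,s4,s5} by δ(·,x) → {s2,s3} and {s4,s5}.
Refine {s2,s3} on symbol y: members go to different blocks, giving {s2} and {s3}.
Split {s0,s1,s6} by δ(·,x) → {s0} and {s1} and {s6}.
No further refinement is possible. Final partition (6 blocks): {s2} | {s0} | {s4,s5} | {s3} | {s1} | {s6}.
State s5 belongs to the block {s4,s5}, which has 2 states.

2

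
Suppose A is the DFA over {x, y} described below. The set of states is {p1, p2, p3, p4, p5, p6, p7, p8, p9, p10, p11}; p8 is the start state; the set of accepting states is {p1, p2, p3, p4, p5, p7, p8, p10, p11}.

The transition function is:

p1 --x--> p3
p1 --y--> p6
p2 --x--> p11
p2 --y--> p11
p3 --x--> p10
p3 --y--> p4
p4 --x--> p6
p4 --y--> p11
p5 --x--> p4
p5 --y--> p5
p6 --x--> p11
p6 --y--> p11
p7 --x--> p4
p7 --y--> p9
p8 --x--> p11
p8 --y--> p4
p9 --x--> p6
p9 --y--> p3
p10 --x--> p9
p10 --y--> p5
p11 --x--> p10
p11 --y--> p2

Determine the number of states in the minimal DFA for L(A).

First remove the unreachable states {p1,p7}; 9 states remain.
Start with accepting vs non-accepting: {p2,p3,p4,p5,p8,p10,p11} | {p6,p9}.
Refine {p2,p3,p4,p5,p8,p10,p11} on symbol x: members go to different blocks, giving {p2,p3,p5,p8,p11} and {p4,p10}.
On input x, block {p2,p3,p5,p8,p11} splits into {p3,p5,p11} and {p2,p8}.
On input y, block {p3,p5,p11} splits into {p3} and {p5} and {p11}.
Split {p6,p9} by δ(·,x) → {p6} and {p9}.
On input x, block {p4,p10} splits into {p4} and {p10}.
Refine {p2,p8} on symbol y: members go to different blocks, giving {p2} and {p8}.
Stable partition: {p3} | {p6} | {p4} | {p2} | {p5} | {p11} | {p9} | {p10} | {p8} — 9 equivalence classes.

9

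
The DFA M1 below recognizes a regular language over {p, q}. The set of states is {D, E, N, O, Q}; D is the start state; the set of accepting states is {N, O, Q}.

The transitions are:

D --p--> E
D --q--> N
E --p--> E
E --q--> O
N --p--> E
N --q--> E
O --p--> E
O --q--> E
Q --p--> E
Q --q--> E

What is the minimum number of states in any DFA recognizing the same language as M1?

States {Q} cannot be reached from the start state, so discard them.
Initial partition by acceptance: {N,O} | {D,E}.
The partition is now stable with 2 blocks: {N,O} | {D,E}.

2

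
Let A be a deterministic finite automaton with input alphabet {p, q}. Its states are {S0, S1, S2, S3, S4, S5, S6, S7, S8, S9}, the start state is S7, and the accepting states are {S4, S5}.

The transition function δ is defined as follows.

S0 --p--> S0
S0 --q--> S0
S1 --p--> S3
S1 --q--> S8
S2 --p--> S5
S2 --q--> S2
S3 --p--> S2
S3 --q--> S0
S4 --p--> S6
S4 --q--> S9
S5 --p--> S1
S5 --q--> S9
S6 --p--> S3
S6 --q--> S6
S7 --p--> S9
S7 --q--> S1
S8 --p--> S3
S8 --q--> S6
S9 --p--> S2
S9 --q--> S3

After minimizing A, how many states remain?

States {S4} cannot be reached from the start state, so discard them.
Initial partition by acceptance: {S5} | {S0,S1,S2,S3,S6,S7,S8,S9}.
Split {S0,S1,S2,S3,S6,S7,S8,S9} by δ(·,p) → {S0,S1,S3,S6,S7,S8,S9} and {S2}.
Split {S0,S1,S3,S6,S7,S8,S9} by δ(·,p) → {S0,S1,S6,S7,S8} and {S3,S9}.
Split {S0,S1,S6,S7,S8} by δ(·,p) → {S1,S6,S7,S8} and {S0}.
Refine {S3,S9} on symbol q: members go to different blocks, giving {S3} and {S9}.
On input p, block {S1,S6,S7,S8} splits into {S1,S6,S8} and {S7}.
No further refinement is possible. Final partition (7 blocks): {S5} | {S1,S6,S8} | {S2} | {S3} | {S0} | {S9} | {S7}.

7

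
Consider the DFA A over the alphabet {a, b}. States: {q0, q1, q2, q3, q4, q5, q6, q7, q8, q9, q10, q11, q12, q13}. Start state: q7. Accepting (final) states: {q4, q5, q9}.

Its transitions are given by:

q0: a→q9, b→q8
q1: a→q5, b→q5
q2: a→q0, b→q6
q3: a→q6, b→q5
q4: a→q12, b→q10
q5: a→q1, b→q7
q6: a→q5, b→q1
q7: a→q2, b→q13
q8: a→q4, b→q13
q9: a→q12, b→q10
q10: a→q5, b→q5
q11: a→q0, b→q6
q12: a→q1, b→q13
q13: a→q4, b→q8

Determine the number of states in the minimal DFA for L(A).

Reachable states from the start: {q0,q1,q2,q4,q5,q6,q7,q8,q9,q10,q12,q13}. Unreachable: {q3,q11} — drop them.
Start with accepting vs non-accepting: {q4,q5,q9} | {q0,q1,q2,q6,q7,q8,q10,q12,q13}.
Split {q0,q1,q2,q6,q7,q8,q10,q12,q13} by δ(·,a) → {q0,q1,q6,q8,q10,q13} and {q2,q7,q12}.
Refine {q4,q5,q9} on symbol a: members go to different blocks, giving {q4,q9} and {q5}.
Refine {q0,q1,q6,q8,q10,q13} on symbol a: members go to different blocks, giving {q0,q8,q13} and {q1,q6,q10}.
Split {q2,q7,q12} by δ(·,a) → {q2} and {q7} and {q12}.
On input b, block {q1,q6,q10} splits into {q1,q10} and {q6}.
Stable partition: {q4,q9} | {q0,q8,q13} | {q2} | {q5} | {q1,q10} | {q7} | {q12} | {q6} — 8 equivalence classes.

8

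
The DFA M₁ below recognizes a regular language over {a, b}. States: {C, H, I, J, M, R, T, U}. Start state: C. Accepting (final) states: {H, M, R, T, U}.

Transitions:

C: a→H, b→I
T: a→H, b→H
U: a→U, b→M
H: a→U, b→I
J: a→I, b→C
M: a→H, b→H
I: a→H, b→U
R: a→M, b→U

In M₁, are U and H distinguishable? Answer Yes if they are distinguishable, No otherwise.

First remove the unreachable states {J,R,T}; 5 states remain.
P0 = {H,M,U} | {C,I}.
Split {H,M,U} by δ(·,b) → {M,U} and {H}.
Split {M,U} by δ(·,a) → {U} and {M}.
Split {C,I} by δ(·,b) → {C} and {I}.
The partition is now stable with 5 blocks: {U} | {C} | {H} | {M} | {I}.
U and H end up in different blocks, so they are distinguishable. For instance, the string 'b' is accepted from only U.

Yes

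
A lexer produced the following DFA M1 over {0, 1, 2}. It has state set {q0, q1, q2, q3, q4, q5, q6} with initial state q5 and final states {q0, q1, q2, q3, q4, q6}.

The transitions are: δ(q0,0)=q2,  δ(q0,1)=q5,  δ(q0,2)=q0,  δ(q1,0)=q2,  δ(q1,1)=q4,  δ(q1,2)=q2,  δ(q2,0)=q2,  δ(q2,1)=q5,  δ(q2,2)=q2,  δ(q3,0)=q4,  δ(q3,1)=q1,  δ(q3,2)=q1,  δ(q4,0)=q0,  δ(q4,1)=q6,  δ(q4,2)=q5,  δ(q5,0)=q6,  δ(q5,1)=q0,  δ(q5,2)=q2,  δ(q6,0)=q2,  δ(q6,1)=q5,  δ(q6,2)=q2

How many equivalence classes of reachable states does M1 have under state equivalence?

2

First remove the unreachable states {q1,q3,q4}; 4 states remain.
P0 = {q0,q2,q6} | {q5}.
No further refinement is possible. Final partition (2 blocks): {q0,q2,q6} | {q5}.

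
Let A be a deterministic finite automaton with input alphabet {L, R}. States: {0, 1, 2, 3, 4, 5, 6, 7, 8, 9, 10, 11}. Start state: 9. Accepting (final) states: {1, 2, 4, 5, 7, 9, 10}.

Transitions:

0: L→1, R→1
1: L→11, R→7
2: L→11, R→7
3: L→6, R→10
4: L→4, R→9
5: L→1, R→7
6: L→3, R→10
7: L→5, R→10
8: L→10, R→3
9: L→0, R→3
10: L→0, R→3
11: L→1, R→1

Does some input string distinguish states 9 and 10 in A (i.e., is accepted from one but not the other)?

First remove the unreachable states {2,4,8}; 9 states remain.
P0 = {1,5,7,9,10} | {0,3,6,11}.
Split {1,5,7,9,10} by δ(·,L) → {1,9,10} and {5,7}.
Split {1,9,10} by δ(·,R) → {9,10} and {1}.
Split {0,3,6,11} by δ(·,L) → {0,11} and {3,6}.
Split {5,7} by δ(·,L) → {5} and {7}.
The partition is now stable with 6 blocks: {9,10} | {0,11} | {5} | {1} | {3,6} | {7}.
9 and 10 lie in the same block of the stable partition, so they are equivalent — no string distinguishes them.

No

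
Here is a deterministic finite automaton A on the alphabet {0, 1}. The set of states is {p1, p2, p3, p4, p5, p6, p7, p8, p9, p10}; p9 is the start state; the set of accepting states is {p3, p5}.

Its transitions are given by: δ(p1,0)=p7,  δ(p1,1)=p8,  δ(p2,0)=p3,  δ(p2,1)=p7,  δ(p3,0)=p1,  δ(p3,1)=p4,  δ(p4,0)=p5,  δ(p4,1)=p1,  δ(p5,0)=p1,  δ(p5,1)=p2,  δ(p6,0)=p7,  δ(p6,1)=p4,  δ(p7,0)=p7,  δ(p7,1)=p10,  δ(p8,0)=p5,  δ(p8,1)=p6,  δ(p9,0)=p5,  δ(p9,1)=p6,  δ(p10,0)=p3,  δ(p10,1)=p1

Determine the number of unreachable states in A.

Every one of the 10 states is reachable from p9.

0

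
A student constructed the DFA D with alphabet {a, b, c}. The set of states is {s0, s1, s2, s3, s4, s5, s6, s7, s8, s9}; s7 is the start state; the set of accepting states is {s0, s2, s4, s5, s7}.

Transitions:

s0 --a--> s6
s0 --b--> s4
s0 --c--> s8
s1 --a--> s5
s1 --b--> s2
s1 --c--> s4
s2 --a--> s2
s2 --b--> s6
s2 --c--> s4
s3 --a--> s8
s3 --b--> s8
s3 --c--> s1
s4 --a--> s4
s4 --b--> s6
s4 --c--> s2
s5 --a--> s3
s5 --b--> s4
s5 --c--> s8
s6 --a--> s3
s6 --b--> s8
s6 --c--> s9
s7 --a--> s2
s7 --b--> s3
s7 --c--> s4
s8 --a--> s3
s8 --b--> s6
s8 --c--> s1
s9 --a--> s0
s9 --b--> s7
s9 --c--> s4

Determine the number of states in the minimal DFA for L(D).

4

Every state is reachable, so we keep all 10.
Initial partition by acceptance: {s0,s2,s4,s5,s7} | {s1,s3,s6,s8,s9}.
Refine {s0,s2,s4,s5,s7} on symbol a: members go to different blocks, giving {s2,s4,s7} and {s0,s5}.
On input a, block {s1,s3,s6,s8,s9} splits into {s3,s6,s8} and {s1,s9}.
The partition is now stable with 4 blocks: {s2,s4,s7} | {s3,s6,s8} | {s0,s5} | {s1,s9}.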